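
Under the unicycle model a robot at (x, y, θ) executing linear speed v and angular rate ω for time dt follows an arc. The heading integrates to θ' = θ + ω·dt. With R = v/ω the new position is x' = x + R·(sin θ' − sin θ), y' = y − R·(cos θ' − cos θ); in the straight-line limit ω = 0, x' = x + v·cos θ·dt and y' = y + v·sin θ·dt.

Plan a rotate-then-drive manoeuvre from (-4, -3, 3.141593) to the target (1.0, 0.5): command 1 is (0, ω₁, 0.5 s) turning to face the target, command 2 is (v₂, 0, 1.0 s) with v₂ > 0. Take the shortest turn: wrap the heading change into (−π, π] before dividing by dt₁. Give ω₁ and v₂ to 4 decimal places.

ω₁ = -5.0617, v₂ = 6.1033

heading to target = atan2(0.5−-3, 1−-4) = 0.6107
Δθ = wrap(0.6107 − 3.1416) = -2.5309; ω₁ = Δθ/dt₁ = -5.0617
distance = √((1−-4)² + (0.5−-3)²) = 6.1033; v₂ = distance/dt₂ = 6.1033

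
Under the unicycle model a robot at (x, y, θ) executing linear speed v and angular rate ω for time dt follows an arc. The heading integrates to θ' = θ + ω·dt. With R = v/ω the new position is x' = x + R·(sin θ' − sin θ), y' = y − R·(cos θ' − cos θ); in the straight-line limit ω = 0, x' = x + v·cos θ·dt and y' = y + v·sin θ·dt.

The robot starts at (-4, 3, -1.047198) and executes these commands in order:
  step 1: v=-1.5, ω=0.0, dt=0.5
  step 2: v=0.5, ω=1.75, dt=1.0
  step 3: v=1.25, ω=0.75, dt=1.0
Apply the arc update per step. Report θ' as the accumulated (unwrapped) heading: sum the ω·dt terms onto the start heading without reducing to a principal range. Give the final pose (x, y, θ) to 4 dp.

step 1: θ'=-1.0472 (straight) → pose (-4.3750, 3.6495, -1.0472)
step 2: θ'=0.7028 (R=0.2857) → pose (-3.9429, 3.5744, 0.7028)
step 3: θ'=1.4528 (R=1.6667) → pose (-3.3651, 4.6499, 1.4528)

(-3.3651, 4.6499, 1.4528)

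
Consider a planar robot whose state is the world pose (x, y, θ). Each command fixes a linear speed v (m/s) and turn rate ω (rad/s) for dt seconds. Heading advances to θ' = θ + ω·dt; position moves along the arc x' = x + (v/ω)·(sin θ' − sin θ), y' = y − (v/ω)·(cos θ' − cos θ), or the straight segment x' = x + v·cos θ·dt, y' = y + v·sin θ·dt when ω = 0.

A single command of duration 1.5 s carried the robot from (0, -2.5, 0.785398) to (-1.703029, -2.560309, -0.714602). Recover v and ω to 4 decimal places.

Δθ = -0.714602 − 0.785398 = -1.500000
ω = Δθ/dt = -1.500000/1.5 = -1.0000
R = Δx/(sin θ' − sin θ) = 1.2500
v = R·ω = 1.2500·-1.0000 = -1.2500

v = -1.2500, ω = -1.0000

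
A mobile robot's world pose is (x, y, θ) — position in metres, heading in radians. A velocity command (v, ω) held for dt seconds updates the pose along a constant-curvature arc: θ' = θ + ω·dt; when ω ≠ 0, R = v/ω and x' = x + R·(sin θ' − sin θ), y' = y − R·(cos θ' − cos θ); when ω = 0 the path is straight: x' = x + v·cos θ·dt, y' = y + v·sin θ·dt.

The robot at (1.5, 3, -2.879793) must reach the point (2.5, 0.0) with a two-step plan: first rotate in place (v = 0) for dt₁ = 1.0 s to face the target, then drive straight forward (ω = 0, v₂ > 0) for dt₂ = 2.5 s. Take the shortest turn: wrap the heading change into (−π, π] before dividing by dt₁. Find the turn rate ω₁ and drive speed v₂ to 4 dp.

heading to target = atan2(0−3, 2.5−1.5) = -1.2490
Δθ = wrap(-1.2490 − -2.8798) = 1.6307; ω₁ = Δθ/dt₁ = 1.6307
distance = √((2.5−1.5)² + (0−3)²) = 3.1623; v₂ = distance/dt₂ = 1.2649

ω₁ = 1.6307, v₂ = 1.2649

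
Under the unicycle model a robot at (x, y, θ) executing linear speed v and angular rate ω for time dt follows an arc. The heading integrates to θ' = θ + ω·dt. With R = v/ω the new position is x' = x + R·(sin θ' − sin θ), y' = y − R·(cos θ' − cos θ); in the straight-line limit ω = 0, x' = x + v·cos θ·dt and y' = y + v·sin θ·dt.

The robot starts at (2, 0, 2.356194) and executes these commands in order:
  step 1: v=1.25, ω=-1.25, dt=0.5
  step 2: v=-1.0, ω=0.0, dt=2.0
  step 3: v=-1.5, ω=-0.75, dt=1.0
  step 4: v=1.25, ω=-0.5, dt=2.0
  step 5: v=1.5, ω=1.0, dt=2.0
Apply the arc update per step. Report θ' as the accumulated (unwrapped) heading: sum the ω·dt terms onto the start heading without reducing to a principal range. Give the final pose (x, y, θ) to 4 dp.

(5.2559, 0.3493, 1.9812)

step 1: θ'=1.7312 (R=-1.0000) → pose (1.7199, 0.5474, 1.7312)
step 2: θ'=1.7312 (straight) → pose (2.0394, -1.4269, 1.7312)
step 3: θ'=0.9812 (R=2.0000) → pose (1.7274, -2.8584, 0.9812)
step 4: θ'=-0.0188 (R=-2.5000) → pose (3.8523, -1.7489, -0.0188)
step 5: θ'=1.9812 (R=1.5000) → pose (5.2559, 0.3493, 1.9812)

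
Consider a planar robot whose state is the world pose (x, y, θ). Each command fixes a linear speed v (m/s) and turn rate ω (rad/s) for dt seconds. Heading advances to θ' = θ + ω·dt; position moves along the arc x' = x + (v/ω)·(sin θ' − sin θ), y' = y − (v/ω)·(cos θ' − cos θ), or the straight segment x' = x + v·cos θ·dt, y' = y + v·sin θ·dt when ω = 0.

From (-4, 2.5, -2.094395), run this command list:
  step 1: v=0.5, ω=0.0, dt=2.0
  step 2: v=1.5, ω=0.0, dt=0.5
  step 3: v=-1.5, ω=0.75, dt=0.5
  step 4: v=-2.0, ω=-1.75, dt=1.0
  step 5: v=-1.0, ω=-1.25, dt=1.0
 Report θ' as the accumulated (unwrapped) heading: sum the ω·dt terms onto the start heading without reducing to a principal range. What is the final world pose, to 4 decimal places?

step 1: θ'=-2.0944 (straight) → pose (-4.5000, 1.6340, -2.0944)
step 2: θ'=-2.0944 (straight) → pose (-4.8750, 0.9845, -2.0944)
step 3: θ'=-1.7194 (R=-2.0000) → pose (-4.6291, 1.6884, -1.7194)
step 4: θ'=-3.4694 (R=1.1429) → pose (-3.1309, 2.6012, -3.4694)
step 5: θ'=-4.7194 (R=0.8000) → pose (-2.5885, 1.8381, -4.7194)

(-2.5885, 1.8381, -4.7194)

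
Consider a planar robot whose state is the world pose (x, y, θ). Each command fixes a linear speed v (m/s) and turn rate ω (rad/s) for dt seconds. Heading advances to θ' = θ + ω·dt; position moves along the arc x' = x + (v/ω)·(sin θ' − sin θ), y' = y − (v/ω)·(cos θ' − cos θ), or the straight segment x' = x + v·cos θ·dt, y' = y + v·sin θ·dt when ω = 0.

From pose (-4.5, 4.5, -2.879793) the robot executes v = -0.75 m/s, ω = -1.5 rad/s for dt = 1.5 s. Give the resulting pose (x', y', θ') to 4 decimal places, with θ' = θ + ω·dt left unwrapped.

θ' = -2.8798 + -1.5·1.5 = -5.1298
R = v/ω = -0.75/-1.5 = 0.5000
x' = -4.5 + 0.5000·(sin -5.1298 − sin -2.8798) = -3.9135
y' = 4.5 − 0.5000·(cos -5.1298 − cos -2.8798) = 3.8143

(-3.9135, 3.8143, -5.1298)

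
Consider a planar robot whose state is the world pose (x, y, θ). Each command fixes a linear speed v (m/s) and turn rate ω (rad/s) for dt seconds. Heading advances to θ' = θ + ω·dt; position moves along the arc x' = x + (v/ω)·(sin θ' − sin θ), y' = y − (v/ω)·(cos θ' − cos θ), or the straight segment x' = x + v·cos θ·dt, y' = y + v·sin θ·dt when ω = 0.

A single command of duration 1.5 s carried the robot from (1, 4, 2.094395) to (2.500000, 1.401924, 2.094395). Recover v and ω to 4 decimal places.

Δθ = 2.094395 − 2.094395 = 0.000000
ω = Δθ/dt = 0.000000/1.5 = 0.0000
ω = 0 → v = (Δx·cos θ + Δy·sin θ)/dt = -2.0000

v = -2.0000, ω = 0.0000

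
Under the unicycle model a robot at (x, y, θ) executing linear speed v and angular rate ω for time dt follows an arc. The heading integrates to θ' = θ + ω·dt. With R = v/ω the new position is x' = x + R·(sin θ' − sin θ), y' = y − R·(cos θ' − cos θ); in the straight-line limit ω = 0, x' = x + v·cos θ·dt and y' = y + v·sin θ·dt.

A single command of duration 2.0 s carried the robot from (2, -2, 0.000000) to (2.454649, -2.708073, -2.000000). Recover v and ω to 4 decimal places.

Δθ = -2.000000 − 0.000000 = -2.000000
ω = Δθ/dt = -2.000000/2.0 = -1.0000
R = −Δy/(cos θ' − cos θ) = -0.5000
v = R·ω = -0.5000·-1.0000 = 0.5000

v = 0.5000, ω = -1.0000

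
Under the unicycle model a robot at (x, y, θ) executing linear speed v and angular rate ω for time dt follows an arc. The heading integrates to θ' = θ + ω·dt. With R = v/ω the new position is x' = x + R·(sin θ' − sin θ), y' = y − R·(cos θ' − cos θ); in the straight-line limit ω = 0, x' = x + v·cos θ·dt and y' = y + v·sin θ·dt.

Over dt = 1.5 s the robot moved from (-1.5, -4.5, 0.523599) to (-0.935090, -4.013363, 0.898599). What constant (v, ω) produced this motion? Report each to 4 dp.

Δθ = 0.898599 − 0.523599 = 0.375000
ω = Δθ/dt = 0.375000/1.5 = 0.2500
R = Δx/(sin θ' − sin θ) = 2.0000
v = R·ω = 2.0000·0.2500 = 0.5000

v = 0.5000, ω = 0.2500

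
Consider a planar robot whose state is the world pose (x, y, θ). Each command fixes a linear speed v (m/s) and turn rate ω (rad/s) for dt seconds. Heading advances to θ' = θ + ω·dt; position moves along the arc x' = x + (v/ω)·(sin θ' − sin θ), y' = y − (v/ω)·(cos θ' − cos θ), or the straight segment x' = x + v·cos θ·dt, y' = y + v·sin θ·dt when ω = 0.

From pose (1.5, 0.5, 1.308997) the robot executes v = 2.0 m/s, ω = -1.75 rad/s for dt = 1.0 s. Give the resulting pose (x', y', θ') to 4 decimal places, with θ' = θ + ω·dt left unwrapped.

θ' = 1.3090 + -1.75·1.0 = -0.4410
R = v/ω = 2.0/-1.75 = -1.1429
x' = 1.5 + -1.1429·(sin -0.4410 − sin 1.3090) = 3.0917
y' = 0.5 − -1.1429·(cos -0.4410 − cos 1.3090) = 1.2377

(3.0917, 1.2377, -0.4410)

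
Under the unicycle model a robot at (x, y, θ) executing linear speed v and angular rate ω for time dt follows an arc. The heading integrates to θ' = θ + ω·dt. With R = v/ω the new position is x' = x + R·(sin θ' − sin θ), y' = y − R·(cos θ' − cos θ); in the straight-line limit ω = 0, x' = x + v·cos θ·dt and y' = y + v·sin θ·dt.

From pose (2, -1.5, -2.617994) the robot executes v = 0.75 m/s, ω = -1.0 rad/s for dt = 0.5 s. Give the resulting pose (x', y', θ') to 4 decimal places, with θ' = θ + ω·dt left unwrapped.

θ' = -2.6180 + -1.0·0.5 = -3.1180
R = v/ω = 0.75/-1.0 = -0.7500
x' = 2 + -0.7500·(sin -3.1180 − sin -2.6180) = 1.6427
y' = -1.5 − -0.7500·(cos -3.1180 − cos -2.6180) = -1.6003

(1.6427, -1.6003, -3.1180)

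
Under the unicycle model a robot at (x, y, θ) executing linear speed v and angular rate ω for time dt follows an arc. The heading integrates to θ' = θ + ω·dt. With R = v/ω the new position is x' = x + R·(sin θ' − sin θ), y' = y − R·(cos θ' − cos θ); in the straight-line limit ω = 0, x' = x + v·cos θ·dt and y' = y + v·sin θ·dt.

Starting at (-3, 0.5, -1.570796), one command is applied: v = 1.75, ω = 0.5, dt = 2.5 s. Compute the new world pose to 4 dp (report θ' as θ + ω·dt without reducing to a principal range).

θ' = -1.5708 + 0.5·2.5 = -0.3208
R = v/ω = 1.75/0.5 = 3.5000
x' = -3 + 3.5000·(sin -0.3208 − sin -1.5708) = -0.6036
y' = 0.5 − 3.5000·(cos -0.3208 − cos -1.5708) = -2.8214

(-0.6036, -2.8214, -0.3208)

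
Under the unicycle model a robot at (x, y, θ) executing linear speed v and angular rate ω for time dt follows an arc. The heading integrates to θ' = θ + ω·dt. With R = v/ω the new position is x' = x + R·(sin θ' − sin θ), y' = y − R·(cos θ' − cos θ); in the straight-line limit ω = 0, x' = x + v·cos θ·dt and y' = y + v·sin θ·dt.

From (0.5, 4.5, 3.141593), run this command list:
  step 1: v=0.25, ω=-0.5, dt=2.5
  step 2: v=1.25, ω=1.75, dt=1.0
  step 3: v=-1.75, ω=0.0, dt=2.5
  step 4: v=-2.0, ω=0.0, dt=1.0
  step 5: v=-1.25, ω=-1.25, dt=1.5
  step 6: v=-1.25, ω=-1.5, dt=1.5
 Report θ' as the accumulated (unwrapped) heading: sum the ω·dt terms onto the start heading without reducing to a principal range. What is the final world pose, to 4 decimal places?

(4.8554, 6.7173, -0.4834)

step 1: θ'=1.8916 (R=-0.5000) → pose (0.0255, 4.8423, 1.8916)
step 2: θ'=3.6416 (R=0.7143) → pose (-0.9948, 5.2440, 3.6416)
step 3: θ'=3.6416 (straight) → pose (2.8446, 7.3414, 3.6416)
step 4: θ'=3.6416 (straight) → pose (4.5998, 8.3003, 3.6416)
step 5: θ'=1.7666 (R=1.0000) → pose (6.0601, 7.6173, 1.7666)
step 6: θ'=-0.4834 (R=0.8333) → pose (4.8554, 6.7173, -0.4834)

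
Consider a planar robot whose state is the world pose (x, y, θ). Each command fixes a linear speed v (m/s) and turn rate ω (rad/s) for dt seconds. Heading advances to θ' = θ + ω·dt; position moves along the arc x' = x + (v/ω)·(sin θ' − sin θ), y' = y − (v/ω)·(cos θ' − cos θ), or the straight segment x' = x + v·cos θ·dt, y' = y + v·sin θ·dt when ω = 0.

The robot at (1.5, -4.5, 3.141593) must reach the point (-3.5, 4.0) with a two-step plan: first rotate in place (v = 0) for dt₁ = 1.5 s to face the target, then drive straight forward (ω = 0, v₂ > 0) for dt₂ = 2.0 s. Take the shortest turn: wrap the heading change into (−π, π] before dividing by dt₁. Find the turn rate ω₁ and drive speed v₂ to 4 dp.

heading to target = atan2(4−-4.5, -3.5−1.5) = 2.1025
Δθ = wrap(2.1025 − 3.1416) = -1.0391; ω₁ = Δθ/dt₁ = -0.6927
distance = √((-3.5−1.5)² + (4−-4.5)²) = 9.8615; v₂ = distance/dt₂ = 4.9308

ω₁ = -0.6927, v₂ = 4.9308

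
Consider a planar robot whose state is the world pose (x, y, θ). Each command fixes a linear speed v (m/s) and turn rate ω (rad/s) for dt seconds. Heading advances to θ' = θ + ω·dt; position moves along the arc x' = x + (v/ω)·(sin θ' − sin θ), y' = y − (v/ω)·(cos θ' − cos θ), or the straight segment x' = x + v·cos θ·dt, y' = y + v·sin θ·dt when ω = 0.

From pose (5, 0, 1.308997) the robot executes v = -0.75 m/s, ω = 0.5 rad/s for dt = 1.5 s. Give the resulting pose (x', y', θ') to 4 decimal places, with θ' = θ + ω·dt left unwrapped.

(5.1241, -1.0918, 2.0590)

θ' = 1.3090 + 0.5·1.5 = 2.0590
R = v/ω = -0.75/0.5 = -1.5000
x' = 5 + -1.5000·(sin 2.0590 − sin 1.3090) = 5.1241
y' = 0 − -1.5000·(cos 2.0590 − cos 1.3090) = -1.0918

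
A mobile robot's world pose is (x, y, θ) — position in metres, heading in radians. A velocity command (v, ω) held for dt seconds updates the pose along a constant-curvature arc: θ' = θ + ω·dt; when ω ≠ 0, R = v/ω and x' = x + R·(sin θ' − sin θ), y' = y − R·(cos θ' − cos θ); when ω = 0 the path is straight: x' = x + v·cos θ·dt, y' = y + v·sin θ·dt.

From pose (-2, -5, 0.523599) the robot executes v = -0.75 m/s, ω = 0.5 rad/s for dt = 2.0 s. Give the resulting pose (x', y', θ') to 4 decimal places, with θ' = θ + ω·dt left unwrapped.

θ' = 0.5236 + 0.5·2.0 = 1.5236
R = v/ω = -0.75/0.5 = -1.5000
x' = -2 + -1.5000·(sin 1.5236 − sin 0.5236) = -2.7483
y' = -5 − -1.5000·(cos 1.5236 − cos 0.5236) = -6.2283

(-2.7483, -6.2283, 1.5236)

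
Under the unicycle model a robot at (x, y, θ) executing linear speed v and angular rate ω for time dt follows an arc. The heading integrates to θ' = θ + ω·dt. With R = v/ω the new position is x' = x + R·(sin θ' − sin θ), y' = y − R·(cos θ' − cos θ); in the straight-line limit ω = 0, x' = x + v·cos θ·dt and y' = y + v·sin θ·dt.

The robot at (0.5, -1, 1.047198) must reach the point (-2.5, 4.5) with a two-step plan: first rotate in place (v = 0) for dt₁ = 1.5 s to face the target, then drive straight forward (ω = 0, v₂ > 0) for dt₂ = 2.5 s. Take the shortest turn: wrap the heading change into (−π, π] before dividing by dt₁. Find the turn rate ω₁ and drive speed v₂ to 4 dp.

heading to target = atan2(4.5−-1, -2.5−0.5) = 2.0701
Δθ = wrap(2.0701 − 1.0472) = 1.0229; ω₁ = Δθ/dt₁ = 0.6820
distance = √((-2.5−0.5)² + (4.5−-1)²) = 6.2650; v₂ = distance/dt₂ = 2.5060

ω₁ = 0.6820, v₂ = 2.5060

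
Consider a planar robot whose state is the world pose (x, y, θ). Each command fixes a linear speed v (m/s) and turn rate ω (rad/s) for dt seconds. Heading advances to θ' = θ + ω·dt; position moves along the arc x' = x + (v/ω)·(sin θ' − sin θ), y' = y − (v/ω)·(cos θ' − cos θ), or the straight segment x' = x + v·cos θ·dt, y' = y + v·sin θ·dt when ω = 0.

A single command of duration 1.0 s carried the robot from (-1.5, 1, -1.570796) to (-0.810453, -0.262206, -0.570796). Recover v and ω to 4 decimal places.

v = 1.5000, ω = 1.0000

Δθ = -0.570796 − -1.570796 = 1.000000
ω = Δθ/dt = 1.000000/1.0 = 1.0000
R = −Δy/(cos θ' − cos θ) = 1.5000
v = R·ω = 1.5000·1.0000 = 1.5000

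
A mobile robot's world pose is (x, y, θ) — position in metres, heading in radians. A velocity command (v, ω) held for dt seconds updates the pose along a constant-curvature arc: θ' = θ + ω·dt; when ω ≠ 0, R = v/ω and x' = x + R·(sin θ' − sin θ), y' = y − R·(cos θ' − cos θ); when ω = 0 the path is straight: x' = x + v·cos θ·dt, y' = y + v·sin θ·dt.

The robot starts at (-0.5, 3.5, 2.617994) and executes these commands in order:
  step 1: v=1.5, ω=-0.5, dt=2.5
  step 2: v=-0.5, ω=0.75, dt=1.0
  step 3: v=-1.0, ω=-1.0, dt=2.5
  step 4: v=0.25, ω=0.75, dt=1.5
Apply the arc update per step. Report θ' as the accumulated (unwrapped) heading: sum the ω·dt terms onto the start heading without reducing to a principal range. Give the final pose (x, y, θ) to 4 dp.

(-2.7318, 4.8368, 0.7430)

step 1: θ'=1.3680 (R=-3.0000) → pose (-1.9385, 6.7023, 1.3680)
step 2: θ'=2.1180 (R=-0.6667) → pose (-1.8548, 6.2212, 2.1180)
step 3: θ'=-0.3820 (R=1.0000) → pose (-3.0816, 4.7730, -0.3820)
step 4: θ'=0.7430 (R=0.3333) → pose (-2.7318, 4.8368, 0.7430)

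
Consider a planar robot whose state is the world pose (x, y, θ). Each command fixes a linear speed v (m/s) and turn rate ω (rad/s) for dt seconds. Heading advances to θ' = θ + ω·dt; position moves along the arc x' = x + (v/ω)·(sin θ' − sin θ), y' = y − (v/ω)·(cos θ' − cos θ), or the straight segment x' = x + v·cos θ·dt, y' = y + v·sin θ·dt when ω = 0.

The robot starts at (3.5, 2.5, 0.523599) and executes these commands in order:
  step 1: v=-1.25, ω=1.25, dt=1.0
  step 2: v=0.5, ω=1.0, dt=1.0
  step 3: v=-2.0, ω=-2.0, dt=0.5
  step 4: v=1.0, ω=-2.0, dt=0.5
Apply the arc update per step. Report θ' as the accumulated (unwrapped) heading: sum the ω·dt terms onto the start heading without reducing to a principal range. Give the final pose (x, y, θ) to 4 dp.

(3.4708, 1.5251, 0.7736)

step 1: θ'=1.7736 (R=-1.0000) → pose (3.0205, 1.4326, 1.7736)
step 2: θ'=2.7736 (R=0.5000) → pose (2.7106, 1.7984, 2.7736)
step 3: θ'=1.7736 (R=1.0000) → pose (3.3304, 1.0667, 1.7736)
step 4: θ'=0.7736 (R=-0.5000) → pose (3.4708, 1.5251, 0.7736)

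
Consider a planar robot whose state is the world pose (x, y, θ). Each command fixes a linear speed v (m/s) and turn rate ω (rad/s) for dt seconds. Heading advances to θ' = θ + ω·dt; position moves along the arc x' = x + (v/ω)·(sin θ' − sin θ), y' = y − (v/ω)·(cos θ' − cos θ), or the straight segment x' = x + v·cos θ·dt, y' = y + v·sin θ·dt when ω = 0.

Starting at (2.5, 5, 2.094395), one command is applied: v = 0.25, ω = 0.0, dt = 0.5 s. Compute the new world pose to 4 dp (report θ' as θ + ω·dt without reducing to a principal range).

θ' = 2.0944 + 0.0·0.5 = 2.0944
ω = 0 → straight: x' = 2.5 + 0.25·cos(2.0944)·0.5 = 2.4375
y' = 5 + 0.25·sin(2.0944)·0.5 = 5.1083

(2.4375, 5.1083, 2.0944)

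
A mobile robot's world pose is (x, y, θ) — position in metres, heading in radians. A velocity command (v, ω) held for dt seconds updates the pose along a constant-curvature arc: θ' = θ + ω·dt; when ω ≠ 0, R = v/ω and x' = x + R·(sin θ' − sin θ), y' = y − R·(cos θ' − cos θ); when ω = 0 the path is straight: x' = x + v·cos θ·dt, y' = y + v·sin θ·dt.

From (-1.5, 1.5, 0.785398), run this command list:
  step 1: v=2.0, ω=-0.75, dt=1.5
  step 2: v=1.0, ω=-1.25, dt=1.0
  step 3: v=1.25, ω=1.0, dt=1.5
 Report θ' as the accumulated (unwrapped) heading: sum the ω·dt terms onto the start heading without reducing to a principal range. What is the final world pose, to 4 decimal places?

(2.9452, 0.0909, -0.0896)

step 1: θ'=-0.3396 (R=-2.6667) → pose (1.2739, 2.1287, -0.3396)
step 2: θ'=-1.5896 (R=-0.8000) → pose (1.8073, 1.3594, -1.5896)
step 3: θ'=-0.0896 (R=1.2500) → pose (2.9452, 0.0909, -0.0896)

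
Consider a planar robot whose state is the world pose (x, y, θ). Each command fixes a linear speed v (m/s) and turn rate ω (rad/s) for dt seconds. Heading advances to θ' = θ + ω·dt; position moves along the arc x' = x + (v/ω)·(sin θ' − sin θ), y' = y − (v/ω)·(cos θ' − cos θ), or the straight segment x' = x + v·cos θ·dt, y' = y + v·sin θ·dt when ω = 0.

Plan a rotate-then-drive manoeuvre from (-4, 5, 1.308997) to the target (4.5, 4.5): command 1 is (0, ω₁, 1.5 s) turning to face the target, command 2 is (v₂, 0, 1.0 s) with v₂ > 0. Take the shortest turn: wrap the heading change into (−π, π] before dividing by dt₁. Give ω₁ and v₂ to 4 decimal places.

heading to target = atan2(4.5−5, 4.5−-4) = -0.0588
Δθ = wrap(-0.0588 − 1.3090) = -1.3678; ω₁ = Δθ/dt₁ = -0.9118
distance = √((4.5−-4)² + (4.5−5)²) = 8.5147; v₂ = distance/dt₂ = 8.5147

ω₁ = -0.9118, v₂ = 8.5147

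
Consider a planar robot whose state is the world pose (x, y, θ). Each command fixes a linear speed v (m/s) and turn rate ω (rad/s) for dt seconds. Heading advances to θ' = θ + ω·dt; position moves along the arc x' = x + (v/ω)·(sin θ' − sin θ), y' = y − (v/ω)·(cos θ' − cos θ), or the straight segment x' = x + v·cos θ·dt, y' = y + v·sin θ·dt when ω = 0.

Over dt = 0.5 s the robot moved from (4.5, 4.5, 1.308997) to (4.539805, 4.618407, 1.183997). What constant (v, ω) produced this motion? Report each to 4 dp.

v = 0.2500, ω = -0.2500

Δθ = 1.183997 − 1.308997 = -0.125000
ω = Δθ/dt = -0.125000/0.5 = -0.2500
R = −Δy/(cos θ' − cos θ) = -1.0000
v = R·ω = -1.0000·-0.2500 = 0.2500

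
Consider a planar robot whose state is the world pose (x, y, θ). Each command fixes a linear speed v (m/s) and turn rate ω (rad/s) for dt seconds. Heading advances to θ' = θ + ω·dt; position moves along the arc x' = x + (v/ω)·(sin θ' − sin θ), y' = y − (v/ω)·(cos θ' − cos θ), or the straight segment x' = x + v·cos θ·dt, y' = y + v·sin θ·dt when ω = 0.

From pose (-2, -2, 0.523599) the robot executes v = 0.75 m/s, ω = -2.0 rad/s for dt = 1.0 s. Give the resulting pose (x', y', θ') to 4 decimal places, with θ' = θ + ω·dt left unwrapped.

θ' = 0.5236 + -2.0·1.0 = -1.4764
R = v/ω = 0.75/-2.0 = -0.3750
x' = -2 + -0.3750·(sin -1.4764 − sin 0.5236) = -1.4392
y' = -2 − -0.3750·(cos -1.4764 − cos 0.5236) = -2.2894

(-1.4392, -2.2894, -1.4764)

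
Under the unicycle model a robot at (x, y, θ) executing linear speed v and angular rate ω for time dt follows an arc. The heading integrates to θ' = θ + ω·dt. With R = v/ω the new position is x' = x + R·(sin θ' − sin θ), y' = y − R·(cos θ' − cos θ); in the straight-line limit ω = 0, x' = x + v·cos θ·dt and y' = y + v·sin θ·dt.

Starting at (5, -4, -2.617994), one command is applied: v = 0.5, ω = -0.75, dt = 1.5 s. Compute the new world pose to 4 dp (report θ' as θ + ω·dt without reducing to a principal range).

(4.2895, -3.9723, -3.7430)

θ' = -2.6180 + -0.75·1.5 = -3.7430
R = v/ω = 0.5/-0.75 = -0.6667
x' = 5 + -0.6667·(sin -3.7430 − sin -2.6180) = 4.2895
y' = -4 − -0.6667·(cos -3.7430 − cos -2.6180) = -3.9723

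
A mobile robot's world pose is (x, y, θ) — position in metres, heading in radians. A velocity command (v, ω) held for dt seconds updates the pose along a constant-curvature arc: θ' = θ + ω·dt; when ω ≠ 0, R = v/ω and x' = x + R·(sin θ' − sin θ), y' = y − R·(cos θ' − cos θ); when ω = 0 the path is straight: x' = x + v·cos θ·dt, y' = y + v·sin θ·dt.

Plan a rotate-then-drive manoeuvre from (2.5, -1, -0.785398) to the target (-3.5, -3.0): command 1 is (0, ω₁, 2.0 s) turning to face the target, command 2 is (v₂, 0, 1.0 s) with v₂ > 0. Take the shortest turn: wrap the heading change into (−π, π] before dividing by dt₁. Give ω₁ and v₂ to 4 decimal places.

heading to target = atan2(-3−-1, -3.5−2.5) = -2.8198
Δθ = wrap(-2.8198 − -0.7854) = -2.0344; ω₁ = Δθ/dt₁ = -1.0172
distance = √((-3.5−2.5)² + (-3−-1)²) = 6.3246; v₂ = distance/dt₂ = 6.3246

ω₁ = -1.0172, v₂ = 6.3246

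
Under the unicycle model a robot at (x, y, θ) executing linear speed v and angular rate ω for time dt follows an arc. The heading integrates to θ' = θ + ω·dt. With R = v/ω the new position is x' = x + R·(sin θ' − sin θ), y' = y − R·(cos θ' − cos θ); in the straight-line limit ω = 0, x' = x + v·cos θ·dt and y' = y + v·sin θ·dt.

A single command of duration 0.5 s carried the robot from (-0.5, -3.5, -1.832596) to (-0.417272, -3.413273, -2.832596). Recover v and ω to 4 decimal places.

Δθ = -2.832596 − -1.832596 = -1.000000
ω = Δθ/dt = -1.000000/0.5 = -2.0000
R = −Δy/(cos θ' − cos θ) = 0.1250
v = R·ω = 0.1250·-2.0000 = -0.2500

v = -0.2500, ω = -2.0000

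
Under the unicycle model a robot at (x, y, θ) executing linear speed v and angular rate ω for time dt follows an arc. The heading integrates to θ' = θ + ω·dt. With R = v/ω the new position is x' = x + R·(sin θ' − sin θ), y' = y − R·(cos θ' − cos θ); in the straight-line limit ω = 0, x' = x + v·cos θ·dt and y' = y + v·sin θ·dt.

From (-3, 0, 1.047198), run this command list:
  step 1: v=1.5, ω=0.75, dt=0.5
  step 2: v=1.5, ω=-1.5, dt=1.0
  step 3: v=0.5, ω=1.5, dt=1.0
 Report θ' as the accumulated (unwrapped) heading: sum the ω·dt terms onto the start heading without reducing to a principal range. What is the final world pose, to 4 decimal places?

(-1.3318, 1.8358, 1.4222)

step 1: θ'=1.4222 (R=2.0000) → pose (-2.7541, 0.7039, 1.4222)
step 2: θ'=-0.0778 (R=-1.0000) → pose (-1.6874, 1.5528, -0.0778)
step 3: θ'=1.4222 (R=0.3333) → pose (-1.3318, 1.8358, 1.4222)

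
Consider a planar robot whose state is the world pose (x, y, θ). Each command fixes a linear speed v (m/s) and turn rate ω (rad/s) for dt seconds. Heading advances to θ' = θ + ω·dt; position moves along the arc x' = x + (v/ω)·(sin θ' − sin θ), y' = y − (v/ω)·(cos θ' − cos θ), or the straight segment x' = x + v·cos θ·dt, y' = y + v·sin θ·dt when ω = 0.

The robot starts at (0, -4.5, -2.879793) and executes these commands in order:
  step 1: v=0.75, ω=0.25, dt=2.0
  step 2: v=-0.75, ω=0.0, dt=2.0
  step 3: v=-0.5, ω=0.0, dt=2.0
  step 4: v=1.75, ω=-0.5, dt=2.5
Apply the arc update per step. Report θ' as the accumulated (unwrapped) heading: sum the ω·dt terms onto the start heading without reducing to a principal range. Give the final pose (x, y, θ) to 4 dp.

step 1: θ'=-2.3798 (R=3.0000) → pose (-1.2942, -5.2270, -2.3798)
step 2: θ'=-2.3798 (straight) → pose (-0.2088, -4.1917, -2.3798)
step 3: θ'=-2.3798 (straight) → pose (0.5148, -3.5014, -2.3798)
step 4: θ'=-3.6298 (R=-3.5000) → pose (-3.5426, -4.0600, -3.6298)

(-3.5426, -4.0600, -3.6298)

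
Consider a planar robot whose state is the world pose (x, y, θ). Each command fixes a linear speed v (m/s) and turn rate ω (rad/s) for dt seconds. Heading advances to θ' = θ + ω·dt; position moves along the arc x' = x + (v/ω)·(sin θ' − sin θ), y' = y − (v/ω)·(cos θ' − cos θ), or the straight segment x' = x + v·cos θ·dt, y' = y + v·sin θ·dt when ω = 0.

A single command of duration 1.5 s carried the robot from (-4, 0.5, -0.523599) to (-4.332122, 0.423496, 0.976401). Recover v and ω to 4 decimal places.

v = -0.2500, ω = 1.0000

Δθ = 0.976401 − -0.523599 = 1.500000
ω = Δθ/dt = 1.500000/1.5 = 1.0000
R = Δx/(sin θ' − sin θ) = -0.2500
v = R·ω = -0.2500·1.0000 = -0.2500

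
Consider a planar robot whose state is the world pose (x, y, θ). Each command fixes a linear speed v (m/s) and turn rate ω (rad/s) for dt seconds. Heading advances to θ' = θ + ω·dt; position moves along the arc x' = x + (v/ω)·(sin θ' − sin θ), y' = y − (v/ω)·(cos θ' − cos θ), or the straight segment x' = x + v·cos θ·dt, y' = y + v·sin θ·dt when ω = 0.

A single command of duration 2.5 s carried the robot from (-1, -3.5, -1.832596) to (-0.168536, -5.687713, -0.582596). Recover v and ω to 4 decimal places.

Δθ = -0.582596 − -1.832596 = 1.250000
ω = Δθ/dt = 1.250000/2.5 = 0.5000
R = −Δy/(cos θ' − cos θ) = 2.0000
v = R·ω = 2.0000·0.5000 = 1.0000

v = 1.0000, ω = 0.5000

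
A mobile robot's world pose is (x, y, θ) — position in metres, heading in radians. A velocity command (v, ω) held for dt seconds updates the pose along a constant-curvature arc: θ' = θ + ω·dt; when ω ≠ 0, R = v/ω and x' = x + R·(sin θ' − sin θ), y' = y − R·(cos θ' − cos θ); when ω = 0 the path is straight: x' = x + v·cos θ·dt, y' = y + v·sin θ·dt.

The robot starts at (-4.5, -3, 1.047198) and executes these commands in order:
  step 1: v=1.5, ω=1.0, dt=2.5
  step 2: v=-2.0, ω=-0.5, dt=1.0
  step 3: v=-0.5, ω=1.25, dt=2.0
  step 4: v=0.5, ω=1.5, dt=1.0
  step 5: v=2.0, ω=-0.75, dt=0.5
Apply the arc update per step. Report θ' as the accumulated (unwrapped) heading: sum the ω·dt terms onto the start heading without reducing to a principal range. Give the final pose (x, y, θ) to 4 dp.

step 1: θ'=3.5472 (R=1.5000) → pose (-6.3909, -0.8717, 3.5472)
step 2: θ'=3.0472 (R=4.0000) → pose (-4.4356, -0.5650, 3.0472)
step 3: θ'=5.5472 (R=-0.4000) → pose (-4.1294, 0.1297, 5.5472)
step 4: θ'=7.0472 (R=0.3333) → pose (-3.6750, 0.1361, 7.0472)
step 5: θ'=6.6722 (R=-2.6667) → pose (-2.8415, 0.6780, 6.6722)

(-2.8415, 0.6780, 6.6722)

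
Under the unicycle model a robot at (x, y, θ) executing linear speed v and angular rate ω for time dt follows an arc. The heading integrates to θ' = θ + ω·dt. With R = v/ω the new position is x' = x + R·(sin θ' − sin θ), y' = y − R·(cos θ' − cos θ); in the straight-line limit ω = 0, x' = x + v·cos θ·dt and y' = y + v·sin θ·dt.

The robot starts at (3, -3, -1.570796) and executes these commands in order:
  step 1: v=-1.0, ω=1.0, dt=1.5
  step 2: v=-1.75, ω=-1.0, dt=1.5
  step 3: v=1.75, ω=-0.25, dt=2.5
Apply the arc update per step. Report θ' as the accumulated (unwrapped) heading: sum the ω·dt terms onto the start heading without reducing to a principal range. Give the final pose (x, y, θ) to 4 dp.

(-0.8787, -4.3526, -2.1958)

step 1: θ'=-0.0708 (R=-1.0000) → pose (2.0707, -2.0025, -0.0708)
step 2: θ'=-1.5708 (R=1.7500) → pose (0.4445, -0.2569, -1.5708)
step 3: θ'=-2.1958 (R=-7.0000) → pose (-0.8787, -4.3526, -2.1958)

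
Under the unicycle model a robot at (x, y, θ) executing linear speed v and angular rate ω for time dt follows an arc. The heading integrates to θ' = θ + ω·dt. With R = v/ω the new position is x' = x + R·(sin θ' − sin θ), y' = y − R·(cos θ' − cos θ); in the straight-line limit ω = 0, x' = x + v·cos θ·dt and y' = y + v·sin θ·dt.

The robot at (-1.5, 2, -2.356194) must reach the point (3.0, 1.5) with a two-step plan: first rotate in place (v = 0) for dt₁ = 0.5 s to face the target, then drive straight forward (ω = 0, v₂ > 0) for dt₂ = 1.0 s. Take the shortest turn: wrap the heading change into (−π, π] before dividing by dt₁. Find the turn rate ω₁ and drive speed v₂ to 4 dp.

ω₁ = 4.4911, v₂ = 4.5277

heading to target = atan2(1.5−2, 3−-1.5) = -0.1107
Δθ = wrap(-0.1107 − -2.3562) = 2.2455; ω₁ = Δθ/dt₁ = 4.4911
distance = √((3−-1.5)² + (1.5−2)²) = 4.5277; v₂ = distance/dt₂ = 4.5277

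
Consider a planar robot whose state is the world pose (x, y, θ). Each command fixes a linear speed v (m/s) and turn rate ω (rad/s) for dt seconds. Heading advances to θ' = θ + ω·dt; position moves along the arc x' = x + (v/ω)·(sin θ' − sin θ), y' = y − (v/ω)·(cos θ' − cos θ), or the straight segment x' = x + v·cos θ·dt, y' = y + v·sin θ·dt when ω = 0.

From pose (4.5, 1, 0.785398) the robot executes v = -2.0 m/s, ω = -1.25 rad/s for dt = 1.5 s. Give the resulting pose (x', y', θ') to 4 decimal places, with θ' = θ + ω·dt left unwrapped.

(1.9503, 1.3908, -1.0896)

θ' = 0.7854 + -1.25·1.5 = -1.0896
R = v/ω = -2.0/-1.25 = 1.6000
x' = 4.5 + 1.6000·(sin -1.0896 − sin 0.7854) = 1.9503
y' = 1 − 1.6000·(cos -1.0896 − cos 0.7854) = 1.3908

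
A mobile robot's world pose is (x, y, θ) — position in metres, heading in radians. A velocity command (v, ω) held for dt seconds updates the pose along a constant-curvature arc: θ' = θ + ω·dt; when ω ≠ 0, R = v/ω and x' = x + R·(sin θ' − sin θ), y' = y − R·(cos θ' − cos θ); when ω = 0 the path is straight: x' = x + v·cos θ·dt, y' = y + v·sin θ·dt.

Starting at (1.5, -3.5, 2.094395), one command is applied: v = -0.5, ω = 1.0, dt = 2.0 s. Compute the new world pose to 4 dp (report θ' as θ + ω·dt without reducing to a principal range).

θ' = 2.0944 + 1.0·2.0 = 4.0944
R = v/ω = -0.5/1.0 = -0.5000
x' = 1.5 + -0.5000·(sin 4.0944 − sin 2.0944) = 2.3405
y' = -3.5 − -0.5000·(cos 4.0944 − cos 2.0944) = -3.5397

(2.3405, -3.5397, 4.0944)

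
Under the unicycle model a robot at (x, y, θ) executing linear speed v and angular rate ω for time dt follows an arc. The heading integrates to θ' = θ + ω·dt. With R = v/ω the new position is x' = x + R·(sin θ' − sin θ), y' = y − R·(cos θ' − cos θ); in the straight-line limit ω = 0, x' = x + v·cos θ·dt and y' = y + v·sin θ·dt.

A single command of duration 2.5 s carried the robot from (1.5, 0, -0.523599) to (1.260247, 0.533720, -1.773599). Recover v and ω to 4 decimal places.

Δθ = -1.773599 − -0.523599 = -1.250000
ω = Δθ/dt = -1.250000/2.5 = -0.5000
R = −Δy/(cos θ' − cos θ) = 0.5000
v = R·ω = 0.5000·-0.5000 = -0.2500

v = -0.2500, ω = -0.5000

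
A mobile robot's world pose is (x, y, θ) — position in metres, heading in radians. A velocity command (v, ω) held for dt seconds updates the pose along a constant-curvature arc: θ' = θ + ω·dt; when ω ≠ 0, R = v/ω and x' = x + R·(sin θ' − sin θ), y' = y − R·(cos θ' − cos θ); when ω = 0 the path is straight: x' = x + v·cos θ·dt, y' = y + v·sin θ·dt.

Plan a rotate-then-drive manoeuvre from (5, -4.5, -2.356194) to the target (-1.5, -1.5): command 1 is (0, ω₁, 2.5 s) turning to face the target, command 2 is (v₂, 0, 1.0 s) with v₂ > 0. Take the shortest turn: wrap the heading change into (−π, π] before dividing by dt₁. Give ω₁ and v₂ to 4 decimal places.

heading to target = atan2(-1.5−-4.5, -1.5−5) = 2.7092
Δθ = wrap(2.7092 − -2.3562) = -1.2178; ω₁ = Δθ/dt₁ = -0.4871
distance = √((-1.5−5)² + (-1.5−-4.5)²) = 7.1589; v₂ = distance/dt₂ = 7.1589

ω₁ = -0.4871, v₂ = 7.1589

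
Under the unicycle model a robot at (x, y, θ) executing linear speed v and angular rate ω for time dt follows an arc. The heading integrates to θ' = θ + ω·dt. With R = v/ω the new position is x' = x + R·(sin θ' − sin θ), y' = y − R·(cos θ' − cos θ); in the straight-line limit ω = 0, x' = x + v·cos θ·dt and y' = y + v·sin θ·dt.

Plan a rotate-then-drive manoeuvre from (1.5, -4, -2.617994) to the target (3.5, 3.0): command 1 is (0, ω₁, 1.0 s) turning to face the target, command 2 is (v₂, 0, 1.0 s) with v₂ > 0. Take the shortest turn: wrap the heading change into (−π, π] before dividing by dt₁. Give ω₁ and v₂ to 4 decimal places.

ω₁ = -2.3727, v₂ = 7.2801

heading to target = atan2(3−-4, 3.5−1.5) = 1.2925
Δθ = wrap(1.2925 − -2.6180) = -2.3727; ω₁ = Δθ/dt₁ = -2.3727
distance = √((3.5−1.5)² + (3−-4)²) = 7.2801; v₂ = distance/dt₂ = 7.2801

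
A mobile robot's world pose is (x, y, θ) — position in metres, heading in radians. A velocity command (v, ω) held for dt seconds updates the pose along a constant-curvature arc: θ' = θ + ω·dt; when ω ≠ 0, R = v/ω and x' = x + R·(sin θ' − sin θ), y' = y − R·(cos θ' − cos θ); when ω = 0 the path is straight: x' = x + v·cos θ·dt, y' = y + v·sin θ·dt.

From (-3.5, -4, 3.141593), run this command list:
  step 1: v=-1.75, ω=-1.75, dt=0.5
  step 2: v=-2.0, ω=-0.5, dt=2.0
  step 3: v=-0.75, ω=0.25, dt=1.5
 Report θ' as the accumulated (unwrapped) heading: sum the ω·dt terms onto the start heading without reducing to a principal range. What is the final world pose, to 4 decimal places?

(-2.1165, -9.2319, 1.6416)

step 1: θ'=2.2666 (R=1.0000) → pose (-2.7325, -4.3590, 2.2666)
step 2: θ'=1.2666 (R=4.0000) → pose (-1.9863, -8.1211, 1.2666)
step 3: θ'=1.6416 (R=-3.0000) → pose (-2.1165, -9.2319, 1.6416)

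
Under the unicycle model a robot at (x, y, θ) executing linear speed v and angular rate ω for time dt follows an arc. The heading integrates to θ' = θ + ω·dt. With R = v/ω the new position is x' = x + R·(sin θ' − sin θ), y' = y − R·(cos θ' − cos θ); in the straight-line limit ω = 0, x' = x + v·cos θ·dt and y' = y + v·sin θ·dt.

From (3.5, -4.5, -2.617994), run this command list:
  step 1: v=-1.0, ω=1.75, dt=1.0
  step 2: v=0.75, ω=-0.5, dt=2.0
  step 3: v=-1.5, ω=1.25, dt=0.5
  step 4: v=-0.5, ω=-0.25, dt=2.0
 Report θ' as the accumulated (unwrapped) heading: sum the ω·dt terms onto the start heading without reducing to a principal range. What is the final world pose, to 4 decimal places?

(3.8518, -3.3202, -1.7430)

step 1: θ'=-0.8680 (R=-0.5714) → pose (3.6503, -3.6358, -0.8680)
step 2: θ'=-1.8680 (R=-1.5000) → pose (3.9400, -5.0446, -1.8680)
step 3: θ'=-1.2430 (R=-1.2000) → pose (3.9287, -4.3068, -1.2430)
step 4: θ'=-1.7430 (R=2.0000) → pose (3.8518, -3.3202, -1.7430)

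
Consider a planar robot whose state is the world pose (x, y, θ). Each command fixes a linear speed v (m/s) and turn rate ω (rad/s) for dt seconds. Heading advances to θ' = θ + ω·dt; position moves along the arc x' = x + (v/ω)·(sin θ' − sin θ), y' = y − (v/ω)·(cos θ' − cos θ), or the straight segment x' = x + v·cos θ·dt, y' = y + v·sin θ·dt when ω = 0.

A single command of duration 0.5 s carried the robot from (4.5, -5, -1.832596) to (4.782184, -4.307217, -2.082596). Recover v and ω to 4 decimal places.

Δθ = -2.082596 − -1.832596 = -0.250000
ω = Δθ/dt = -0.250000/0.5 = -0.5000
R = −Δy/(cos θ' − cos θ) = 3.0000
v = R·ω = 3.0000·-0.5000 = -1.5000

v = -1.5000, ω = -0.5000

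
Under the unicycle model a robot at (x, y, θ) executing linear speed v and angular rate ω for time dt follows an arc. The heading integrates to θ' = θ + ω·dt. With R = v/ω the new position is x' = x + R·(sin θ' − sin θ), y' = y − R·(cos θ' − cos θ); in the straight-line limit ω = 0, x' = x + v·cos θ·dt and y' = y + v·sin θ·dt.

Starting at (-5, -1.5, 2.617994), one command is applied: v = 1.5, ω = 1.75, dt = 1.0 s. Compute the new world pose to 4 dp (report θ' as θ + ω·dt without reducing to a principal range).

(-6.2354, -1.9529, 4.3680)

θ' = 2.6180 + 1.75·1.0 = 4.3680
R = v/ω = 1.5/1.75 = 0.8571
x' = -5 + 0.8571·(sin 4.3680 − sin 2.6180) = -6.2354
y' = -1.5 − 0.8571·(cos 4.3680 − cos 2.6180) = -1.9529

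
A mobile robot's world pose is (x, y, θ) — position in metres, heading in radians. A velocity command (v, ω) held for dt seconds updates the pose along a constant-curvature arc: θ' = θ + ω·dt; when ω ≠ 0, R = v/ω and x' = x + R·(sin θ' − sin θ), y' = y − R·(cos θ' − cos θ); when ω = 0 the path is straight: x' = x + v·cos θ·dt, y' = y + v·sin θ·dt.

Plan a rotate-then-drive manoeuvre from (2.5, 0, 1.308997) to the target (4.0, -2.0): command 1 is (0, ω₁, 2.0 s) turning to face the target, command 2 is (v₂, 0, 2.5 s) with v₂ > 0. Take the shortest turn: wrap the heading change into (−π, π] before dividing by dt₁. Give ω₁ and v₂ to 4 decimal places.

heading to target = atan2(-2−0, 4−2.5) = -0.9273
Δθ = wrap(-0.9273 − 1.3090) = -2.2363; ω₁ = Δθ/dt₁ = -1.1181
distance = √((4−2.5)² + (-2−0)²) = 2.5000; v₂ = distance/dt₂ = 1.0000

ω₁ = -1.1181, v₂ = 1.0000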